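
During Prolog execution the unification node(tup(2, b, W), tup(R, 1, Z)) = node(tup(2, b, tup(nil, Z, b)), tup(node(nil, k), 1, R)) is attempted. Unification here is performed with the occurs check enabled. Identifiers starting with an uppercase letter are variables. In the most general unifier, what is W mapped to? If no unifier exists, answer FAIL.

Decompose node/2: tup(2, b, W) = tup(2, b, tup(nil, Z, b)),  tup(R, 1, Z) = tup(node(nil, k), 1, R).
Decompose tup/3: 2 = 2,  b = b,  W = tup(nil, Z, b).
Delete trivial equation 2 = 2.
Delete trivial equation b = b.
Bind W := tup(nil, Z, b); no other remaining equation mentions W.
Decompose tup/3: R = node(nil, k),  1 = 1,  Z = R.
Bind R := node(nil, k); substituting into the one remaining equation that mentions R gives: Z = node(nil, k).
Delete trivial equation 1 = 1.
Bind Z := node(nil, k). Substituting into the earlier binding gives W := tup(nil, node(nil, k), b).
MGU = { W -> tup(nil, node(nil, k), b), R -> node(nil, k), Z -> node(nil, k) }, so W -> tup(nil, node(nil, k), b).

tup(nil, node(nil, k), b)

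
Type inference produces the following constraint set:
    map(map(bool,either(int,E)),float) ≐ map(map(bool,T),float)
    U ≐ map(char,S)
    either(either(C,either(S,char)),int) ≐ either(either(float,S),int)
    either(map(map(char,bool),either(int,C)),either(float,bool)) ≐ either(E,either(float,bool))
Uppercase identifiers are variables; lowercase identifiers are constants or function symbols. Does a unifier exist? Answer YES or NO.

Decompose map/2: map(bool,either(int,E)) ≐ map(bool,T),  float ≐ float.
Decompose map/2: bool ≐ bool,  either(int,E) ≐ T.
Delete trivial equation bool ≐ bool.
Bind T := either(int,E); no other remaining equation mentions T.
Delete trivial equation float ≐ float.
Bind U := map(char,S); no other remaining equation mentions U.
Decompose either/2: either(C,either(S,char)) ≐ either(float,S),  int ≐ int.
Decompose either/2: C ≐ float,  either(S,char) ≐ S.
Bind C := float; substituting into the one remaining equation that mentions C gives: either(map(map(char,bool),either(int,float)),either(float,bool)) ≐ either(E,either(float,bool)).
Occurs check fails: S occurs in either(S,char); the equation S ≐ either(S,char) has no finite solution.

NO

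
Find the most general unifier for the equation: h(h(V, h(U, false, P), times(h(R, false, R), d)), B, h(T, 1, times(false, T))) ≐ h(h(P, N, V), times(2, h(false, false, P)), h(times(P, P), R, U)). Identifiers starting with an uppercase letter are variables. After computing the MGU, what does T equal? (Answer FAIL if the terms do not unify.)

times(times(h(1, false, 1), d), times(h(1, false, 1), d))

Decompose h/3: h(V, h(U, false, P), times(h(R, false, R), d)) ≐ h(P, N, V),  B ≐ times(2, h(false, false, P)),  h(T, 1, times(false, T)) ≐ h(times(P, P), R, U).
Decompose h/3: V ≐ P,  h(U, false, P) ≐ N,  times(h(R, false, R), d) ≐ V.
Bind V := P; substituting into the one remaining equation that mentions V gives: times(h(R, false, R), d) ≐ P.
Bind N := h(U, false, P); no other remaining equation mentions N.
Bind P := times(h(R, false, R), d); substituting into the remaining equations gives: B ≐ times(2, h(false, false, times(h(R, false, R), d))),  h(T, 1, times(false, T)) ≐ h(times(times(h(R, false, R), d), times(h(R, false, R), d)), R, U). Substituting into the earlier bindings gives V := times(h(R, false, R), d), N := h(U, false, times(h(R, false, R), d)).
Bind B := times(2, h(false, false, times(h(R, false, R), d))); no other remaining equation mentions B.
Decompose h/3: T ≐ times(times(h(R, false, R), d), times(h(R, false, R), d)),  1 ≐ R,  times(false, T) ≐ U.
Bind T := times(times(h(R, false, R), d), times(h(R, false, R), d)); substituting into the one remaining equation that mentions T gives: times(false, times(times(h(R, false, R), d), times(h(R, false, R), d))) ≐ U.
Bind R := 1; substituting into the remaining equation gives: times(false, times(times(h(1, false, 1), d), times(h(1, false, 1), d))) ≐ U. Substituting into the earlier bindings gives V := times(h(1, false, 1), d), N := h(U, false, times(h(1, false, 1), d)), P := times(h(1, false, 1), d), B := times(2, h(false, false, times(h(1, false, 1), d))), T := times(times(h(1, false, 1), d), times(h(1, false, 1), d)).
Bind U := times(false, times(times(h(1, false, 1), d), times(h(1, false, 1), d))). Substituting into the earlier binding gives N := h(times(false, times(times(h(1, false, 1), d), times(h(1, false, 1), d))), false, times(h(1, false, 1), d)).
MGU = { V ↦ times(h(1, false, 1), d), N ↦ h(times(false, times(times(h(1, false, 1), d), times(h(1, false, 1), d))), false, times(h(1, false, 1), d)), P ↦ times(h(1, false, 1), d), B ↦ times(2, h(false, false, times(h(1, false, 1), d))), T ↦ times(times(h(1, false, 1), d), times(h(1, false, 1), d)), R ↦ 1, U ↦ times(false, times(times(h(1, false, 1), d), times(h(1, false, 1), d))) }, so T ↦ times(times(h(1, false, 1), d), times(h(1, false, 1), d)).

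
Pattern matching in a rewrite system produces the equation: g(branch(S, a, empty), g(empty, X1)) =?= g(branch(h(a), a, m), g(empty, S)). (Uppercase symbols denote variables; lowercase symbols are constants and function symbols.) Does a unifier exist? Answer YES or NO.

Decompose g/2: branch(S, a, empty) =?= branch(h(a), a, m),  g(empty, X1) =?= g(empty, S).
Decompose branch/3: S =?= h(a),  a =?= a,  empty =?= m.
Bind S := h(a); substituting into the one remaining equation that mentions S gives: g(empty, X1) =?= g(empty, h(a)).
Delete trivial equation a =?= a.
Clash: constants empty and m differ; no unifier exists.

NO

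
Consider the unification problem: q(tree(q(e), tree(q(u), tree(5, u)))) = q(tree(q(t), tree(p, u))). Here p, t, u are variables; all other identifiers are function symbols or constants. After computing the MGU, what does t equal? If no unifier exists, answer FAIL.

FAIL

Decompose q/1: tree(q(e), tree(q(u), tree(5, u))) = tree(q(t), tree(p, u)).
Decompose tree/2: q(e) = q(t),  tree(q(u), tree(5, u)) = tree(p, u).
Decompose q/1: e = t.
Bind t := e; no other remaining equation mentions t.
Decompose tree/2: q(u) = p,  tree(5, u) = u.
Bind p := q(u); no other remaining equation mentions p.
Occurs check fails: u occurs in tree(5, u); the equation u = tree(5, u) has no finite solution.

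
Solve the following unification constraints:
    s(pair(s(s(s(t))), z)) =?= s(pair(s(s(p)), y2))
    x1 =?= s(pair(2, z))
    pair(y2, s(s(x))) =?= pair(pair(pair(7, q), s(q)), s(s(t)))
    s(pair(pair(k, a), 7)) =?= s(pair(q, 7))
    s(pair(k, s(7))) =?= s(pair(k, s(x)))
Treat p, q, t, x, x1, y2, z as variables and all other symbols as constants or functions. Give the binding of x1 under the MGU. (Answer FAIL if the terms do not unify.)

s(pair(2, pair(pair(7, pair(k, a)), s(pair(k, a)))))

Decompose s/1: pair(s(s(s(t))), z) =?= pair(s(s(p)), y2).
Decompose pair/2: s(s(s(t))) =?= s(s(p)),  z =?= y2.
Decompose s/1: s(s(t)) =?= s(p).
Decompose s/1: s(t) =?= p.
Bind p := s(t); no other remaining equation mentions p.
Bind z := y2; substituting into the one remaining equation that mentions z gives: x1 =?= s(pair(2, y2)).
Bind x1 := s(pair(2, y2)); no other remaining equation mentions x1.
Decompose pair/2: y2 =?= pair(pair(7, q), s(q)),  s(s(x)) =?= s(s(t)).
Bind y2 := pair(pair(7, q), s(q)); no other remaining equation mentions y2. Substituting into the earlier bindings gives z := pair(pair(7, q), s(q)), x1 := s(pair(2, pair(pair(7, q), s(q)))).
Decompose s/1: s(x) =?= s(t).
Decompose s/1: x =?= t.
Bind x := t; substituting into the one remaining equation that mentions x gives: s(pair(k, s(7))) =?= s(pair(k, s(t))).
Decompose s/1: pair(pair(k, a), 7) =?= pair(q, 7).
Decompose pair/2: pair(k, a) =?= q,  7 =?= 7.
Bind q := pair(k, a); no other remaining equation mentions q. Substituting into the earlier bindings gives z := pair(pair(7, pair(k, a)), s(pair(k, a))), x1 := s(pair(2, pair(pair(7, pair(k, a)), s(pair(k, a))))), y2 := pair(pair(7, pair(k, a)), s(pair(k, a))).
Delete trivial equation 7 =?= 7.
Decompose s/1: pair(k, s(7)) =?= pair(k, s(t)).
Decompose pair/2: k =?= k,  s(7) =?= s(t).
Delete trivial equation k =?= k.
Decompose s/1: 7 =?= t.
Bind t := 7. Substituting into the earlier bindings gives p := s(7), x := 7.
MGU = { p := s(7), z := pair(pair(7, pair(k, a)), s(pair(k, a))), x1 := s(pair(2, pair(pair(7, pair(k, a)), s(pair(k, a))))), y2 := pair(pair(7, pair(k, a)), s(pair(k, a))), x := 7, q := pair(k, a), t := 7 }, so x1 := s(pair(2, pair(pair(7, pair(k, a)), s(pair(k, a))))).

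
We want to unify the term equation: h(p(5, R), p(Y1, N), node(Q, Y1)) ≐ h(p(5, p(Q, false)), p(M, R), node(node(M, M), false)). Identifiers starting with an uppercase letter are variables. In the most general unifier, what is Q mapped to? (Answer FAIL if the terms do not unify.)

Decompose h/3: p(5, R) ≐ p(5, p(Q, false)),  p(Y1, N) ≐ p(M, R),  node(Q, Y1) ≐ node(node(M, M), false).
Decompose p/2: 5 ≐ 5,  R ≐ p(Q, false).
Delete trivial equation 5 ≐ 5.
Bind R := p(Q, false); substituting into the one remaining equation that mentions R gives: p(Y1, N) ≐ p(M, p(Q, false)).
Decompose p/2: Y1 ≐ M,  N ≐ p(Q, false).
Bind Y1 := M; substituting into the one remaining equation that mentions Y1 gives: node(Q, M) ≐ node(node(M, M), false).
Bind N := p(Q, false); no other remaining equation mentions N.
Decompose node/2: Q ≐ node(M, M),  M ≐ false.
Bind Q := node(M, M); no other remaining equation mentions Q. Substituting into the earlier bindings gives R := p(node(M, M), false), N := p(node(M, M), false).
Bind M := false. Substituting into the earlier bindings gives R := p(node(false, false), false), Y1 := false, N := p(node(false, false), false), Q := node(false, false).
MGU = { R := p(node(false, false), false), Y1 := false, N := p(node(false, false), false), Q := node(false, false), M := false }, so Q := node(false, false).

node(false, false)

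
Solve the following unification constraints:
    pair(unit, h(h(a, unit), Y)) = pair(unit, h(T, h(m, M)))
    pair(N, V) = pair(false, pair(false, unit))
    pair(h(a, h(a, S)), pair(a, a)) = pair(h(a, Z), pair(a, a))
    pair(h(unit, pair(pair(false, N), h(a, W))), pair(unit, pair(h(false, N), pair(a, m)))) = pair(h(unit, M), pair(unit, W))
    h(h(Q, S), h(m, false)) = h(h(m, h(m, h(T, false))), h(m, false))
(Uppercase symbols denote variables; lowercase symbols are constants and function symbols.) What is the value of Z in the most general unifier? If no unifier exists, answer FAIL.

Decompose pair/2: unit = unit,  h(h(a, unit), Y) = h(T, h(m, M)).
Delete trivial equation unit = unit.
Decompose h/2: h(a, unit) = T,  Y = h(m, M).
Bind T := h(a, unit); substituting into the one remaining equation that mentions T gives: h(h(Q, S), h(m, false)) = h(h(m, h(m, h(h(a, unit), false))), h(m, false)).
Bind Y := h(m, M); no other remaining equation mentions Y.
Decompose pair/2: N = false,  V = pair(false, unit).
Bind N := false; substituting into the one remaining equation that mentions N gives: pair(h(unit, pair(pair(false, false), h(a, W))), pair(unit, pair(h(false, false), pair(a, m)))) = pair(h(unit, M), pair(unit, W)).
Bind V := pair(false, unit); no other remaining equation mentions V.
Decompose pair/2: h(a, h(a, S)) = h(a, Z),  pair(a, a) = pair(a, a).
Decompose h/2: a = a,  h(a, S) = Z.
Delete trivial equation a = a.
Bind Z := h(a, S); no other remaining equation mentions Z.
Delete trivial equation pair(a, a) = pair(a, a).
Decompose pair/2: h(unit, pair(pair(false, false), h(a, W))) = h(unit, M),  pair(unit, pair(h(false, false), pair(a, m))) = pair(unit, W).
Decompose h/2: unit = unit,  pair(pair(false, false), h(a, W)) = M.
Delete trivial equation unit = unit.
Bind M := pair(pair(false, false), h(a, W)); no other remaining equation mentions M. Substituting into the earlier binding gives Y := h(m, pair(pair(false, false), h(a, W))).
Decompose pair/2: unit = unit,  pair(h(false, false), pair(a, m)) = W.
Delete trivial equation unit = unit.
Bind W := pair(h(false, false), pair(a, m)); no other remaining equation mentions W. Substituting into the earlier bindings gives Y := h(m, pair(pair(false, false), h(a, pair(h(false, false), pair(a, m))))), M := pair(pair(false, false), h(a, pair(h(false, false), pair(a, m)))).
Decompose h/2: h(Q, S) = h(m, h(m, h(h(a, unit), false))),  h(m, false) = h(m, false).
Decompose h/2: Q = m,  S = h(m, h(h(a, unit), false)).
Bind Q := m; no other remaining equation mentions Q.
Bind S := h(m, h(h(a, unit), false)); no other remaining equation mentions S. Substituting into the earlier binding gives Z := h(a, h(m, h(h(a, unit), false))).
Delete trivial equation h(m, false) = h(m, false).
MGU = { T ↦ h(a, unit), Y ↦ h(m, pair(pair(false, false), h(a, pair(h(false, false), pair(a, m))))), N ↦ false, V ↦ pair(false, unit), Z ↦ h(a, h(m, h(h(a, unit), false))), M ↦ pair(pair(false, false), h(a, pair(h(false, false), pair(a, m)))), W ↦ pair(h(false, false), pair(a, m)), Q ↦ m, S ↦ h(m, h(h(a, unit), false)) }, so Z ↦ h(a, h(m, h(h(a, unit), false))).

h(a, h(m, h(h(a, unit), false)))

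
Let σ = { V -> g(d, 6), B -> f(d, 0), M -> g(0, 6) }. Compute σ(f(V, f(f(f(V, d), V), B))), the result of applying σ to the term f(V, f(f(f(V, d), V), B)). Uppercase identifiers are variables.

f(g(d, 6), f(f(f(g(d, 6), d), g(d, 6)), f(d, 0)))

Replace each occurrence of V with g(d, 6).
Replace each occurrence of B with f(d, 0).
Result: f(g(d, 6), f(f(f(g(d, 6), d), g(d, 6)), f(d, 0))).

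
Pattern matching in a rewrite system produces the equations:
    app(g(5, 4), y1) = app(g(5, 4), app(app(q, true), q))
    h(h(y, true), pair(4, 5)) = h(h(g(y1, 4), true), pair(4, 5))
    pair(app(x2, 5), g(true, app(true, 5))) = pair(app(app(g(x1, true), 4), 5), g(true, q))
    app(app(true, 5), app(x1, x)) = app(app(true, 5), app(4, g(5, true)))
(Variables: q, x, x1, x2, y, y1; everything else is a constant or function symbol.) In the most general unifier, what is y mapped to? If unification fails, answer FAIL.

g(app(app(app(true, 5), true), app(true, 5)), 4)

Decompose app/2: g(5, 4) = g(5, 4),  y1 = app(app(q, true), q).
Delete trivial equation g(5, 4) = g(5, 4).
Bind y1 := app(app(q, true), q); substituting into the one remaining equation that mentions y1 gives: h(h(y, true), pair(4, 5)) = h(h(g(app(app(q, true), q), 4), true), pair(4, 5)).
Decompose h/2: h(y, true) = h(g(app(app(q, true), q), 4), true),  pair(4, 5) = pair(4, 5).
Decompose h/2: y = g(app(app(q, true), q), 4),  true = true.
Bind y := g(app(app(q, true), q), 4); no other remaining equation mentions y.
Delete trivial equation true = true.
Delete trivial equation pair(4, 5) = pair(4, 5).
Decompose pair/2: app(x2, 5) = app(app(g(x1, true), 4), 5),  g(true, app(true, 5)) = g(true, q).
Decompose app/2: x2 = app(g(x1, true), 4),  5 = 5.
Bind x2 := app(g(x1, true), 4); no other remaining equation mentions x2.
Delete trivial equation 5 = 5.
Decompose g/2: true = true,  app(true, 5) = q.
Delete trivial equation true = true.
Bind q := app(true, 5); no other remaining equation mentions q. Substituting into the earlier bindings gives y1 := app(app(app(true, 5), true), app(true, 5)), y := g(app(app(app(true, 5), true), app(true, 5)), 4).
Decompose app/2: app(true, 5) = app(true, 5),  app(x1, x) = app(4, g(5, true)).
Delete trivial equation app(true, 5) = app(true, 5).
Decompose app/2: x1 = 4,  x = g(5, true).
Bind x1 := 4; no other remaining equation mentions x1. Substituting into the earlier binding gives x2 := app(g(4, true), 4).
Bind x := g(5, true).
MGU = { y1 -> app(app(app(true, 5), true), app(true, 5)), y -> g(app(app(app(true, 5), true), app(true, 5)), 4), x2 -> app(g(4, true), 4), q -> app(true, 5), x1 -> 4, x -> g(5, true) }, so y -> g(app(app(app(true, 5), true), app(true, 5)), 4).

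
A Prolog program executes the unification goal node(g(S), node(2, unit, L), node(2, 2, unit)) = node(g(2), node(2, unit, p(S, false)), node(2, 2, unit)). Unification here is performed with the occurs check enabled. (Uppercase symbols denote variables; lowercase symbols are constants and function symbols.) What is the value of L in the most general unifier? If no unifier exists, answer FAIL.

p(2, false)

Decompose node/3: g(S) = g(2),  node(2, unit, L) = node(2, unit, p(S, false)),  node(2, 2, unit) = node(2, 2, unit).
Decompose g/1: S = 2.
Bind S := 2; substituting into the one remaining equation that mentions S gives: node(2, unit, L) = node(2, unit, p(2, false)).
Decompose node/3: 2 = 2,  unit = unit,  L = p(2, false).
Delete trivial equation 2 = 2.
Delete trivial equation unit = unit.
Bind L := p(2, false); no other remaining equation mentions L.
Delete trivial equation node(2, 2, unit) = node(2, 2, unit).
MGU = { S = 2, L = p(2, false) }, so L = p(2, false).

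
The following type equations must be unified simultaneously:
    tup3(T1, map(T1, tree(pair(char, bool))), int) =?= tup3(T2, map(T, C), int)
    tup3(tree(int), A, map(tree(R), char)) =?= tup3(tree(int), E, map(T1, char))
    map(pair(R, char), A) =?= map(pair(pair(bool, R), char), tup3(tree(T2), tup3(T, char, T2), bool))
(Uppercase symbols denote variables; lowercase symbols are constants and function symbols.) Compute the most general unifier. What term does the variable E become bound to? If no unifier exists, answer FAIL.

Decompose tup3/3: T1 =?= T2,  map(T1, tree(pair(char, bool))) =?= map(T, C),  int =?= int.
Bind T1 := T2; substituting into the 2 remaining equations that mention T1 gives: map(T2, tree(pair(char, bool))) =?= map(T, C),  tup3(tree(int), A, map(tree(R), char)) =?= tup3(tree(int), E, map(T2, char)).
Decompose map/2: T2 =?= T,  tree(pair(char, bool)) =?= C.
Bind T2 := T; substituting into the 2 remaining equations that mention T2 gives: tup3(tree(int), A, map(tree(R), char)) =?= tup3(tree(int), E, map(T, char)),  map(pair(R, char), A) =?= map(pair(pair(bool, R), char), tup3(tree(T), tup3(T, char, T), bool)). Substituting into the earlier binding gives T1 := T.
Bind C := tree(pair(char, bool)); no other remaining equation mentions C.
Delete trivial equation int =?= int.
Decompose tup3/3: tree(int) =?= tree(int),  A =?= E,  map(tree(R), char) =?= map(T, char).
Delete trivial equation tree(int) =?= tree(int).
Bind A := E; substituting into the one remaining equation that mentions A gives: map(pair(R, char), E) =?= map(pair(pair(bool, R), char), tup3(tree(T), tup3(T, char, T), bool)).
Decompose map/2: tree(R) =?= T,  char =?= char.
Bind T := tree(R); substituting into the one remaining equation that mentions T gives: map(pair(R, char), E) =?= map(pair(pair(bool, R), char), tup3(tree(tree(R)), tup3(tree(R), char, tree(R)), bool)). Substituting into the earlier bindings gives T1 := tree(R), T2 := tree(R).
Delete trivial equation char =?= char.
Decompose map/2: pair(R, char) =?= pair(pair(bool, R), char),  E =?= tup3(tree(tree(R)), tup3(tree(R), char, tree(R)), bool).
Decompose pair/2: R =?= pair(bool, R),  char =?= char.
Occurs check fails: R occurs in pair(bool, R); the equation R =?= pair(bool, R) has no finite solution.

FAIL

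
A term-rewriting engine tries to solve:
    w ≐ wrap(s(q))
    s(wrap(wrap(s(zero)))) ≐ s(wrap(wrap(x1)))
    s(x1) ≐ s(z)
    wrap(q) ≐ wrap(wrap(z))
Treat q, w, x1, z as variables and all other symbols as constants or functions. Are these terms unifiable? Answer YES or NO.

Bind w := wrap(s(q)); no other remaining equation mentions w.
Decompose s/1: wrap(wrap(s(zero))) ≐ wrap(wrap(x1)).
Decompose wrap/1: wrap(s(zero)) ≐ wrap(x1).
Decompose wrap/1: s(zero) ≐ x1.
Bind x1 := s(zero); substituting into the one remaining equation that mentions x1 gives: s(s(zero)) ≐ s(z).
Decompose s/1: s(zero) ≐ z.
Bind z := s(zero); substituting into the remaining equation gives: wrap(q) ≐ wrap(wrap(s(zero))).
Decompose wrap/1: q ≐ wrap(s(zero)).
Bind q := wrap(s(zero)). Substituting into the earlier binding gives w := wrap(s(wrap(s(zero)))).
No equations remain and no clash or occurs-check failure arose, so a unifier exists.

YES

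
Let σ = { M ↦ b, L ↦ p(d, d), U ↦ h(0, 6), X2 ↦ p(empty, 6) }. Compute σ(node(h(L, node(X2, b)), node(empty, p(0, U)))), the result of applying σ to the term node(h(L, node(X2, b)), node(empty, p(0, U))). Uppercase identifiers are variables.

Replace each occurrence of L with p(d, d).
Replace each occurrence of U with h(0, 6).
Replace each occurrence of X2 with p(empty, 6).
Result: node(h(p(d, d), node(p(empty, 6), b)), node(empty, p(0, h(0, 6)))).

node(h(p(d, d), node(p(empty, 6), b)), node(empty, p(0, h(0, 6))))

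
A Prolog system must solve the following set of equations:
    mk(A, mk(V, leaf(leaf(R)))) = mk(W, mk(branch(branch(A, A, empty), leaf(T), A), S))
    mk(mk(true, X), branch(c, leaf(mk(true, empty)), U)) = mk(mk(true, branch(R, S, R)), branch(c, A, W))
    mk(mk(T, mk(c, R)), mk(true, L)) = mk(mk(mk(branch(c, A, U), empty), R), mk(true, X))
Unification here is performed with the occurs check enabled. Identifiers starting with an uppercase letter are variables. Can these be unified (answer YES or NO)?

NO

Decompose mk/2: A = W,  mk(V, leaf(leaf(R))) = mk(branch(branch(A, A, empty), leaf(T), A), S).
Bind A := W; substituting into the remaining equations gives: mk(V, leaf(leaf(R))) = mk(branch(branch(W, W, empty), leaf(T), W), S),  mk(mk(true, X), branch(c, leaf(mk(true, empty)), U)) = mk(mk(true, branch(R, S, R)), branch(c, W, W)),  mk(mk(T, mk(c, R)), mk(true, L)) = mk(mk(mk(branch(c, W, U), empty), R), mk(true, X)).
Decompose mk/2: V = branch(branch(W, W, empty), leaf(T), W),  leaf(leaf(R)) = S.
Bind V := branch(branch(W, W, empty), leaf(T), W); no other remaining equation mentions V.
Bind S := leaf(leaf(R)); substituting into the one remaining equation that mentions S gives: mk(mk(true, X), branch(c, leaf(mk(true, empty)), U)) = mk(mk(true, branch(R, leaf(leaf(R)), R)), branch(c, W, W)).
Decompose mk/2: mk(true, X) = mk(true, branch(R, leaf(leaf(R)), R)),  branch(c, leaf(mk(true, empty)), U) = branch(c, W, W).
Decompose mk/2: true = true,  X = branch(R, leaf(leaf(R)), R).
Delete trivial equation true = true.
Bind X := branch(R, leaf(leaf(R)), R); substituting into the one remaining equation that mentions X gives: mk(mk(T, mk(c, R)), mk(true, L)) = mk(mk(mk(branch(c, W, U), empty), R), mk(true, branch(R, leaf(leaf(R)), R))).
Decompose branch/3: c = c,  leaf(mk(true, empty)) = W,  U = W.
Delete trivial equation c = c.
Bind W := leaf(mk(true, empty)); substituting into the remaining equations gives: U = leaf(mk(true, empty)),  mk(mk(T, mk(c, R)), mk(true, L)) = mk(mk(mk(branch(c, leaf(mk(true, empty)), U), empty), R), mk(true, branch(R, leaf(leaf(R)), R))). Substituting into the earlier bindings gives A := leaf(mk(true, empty)), V := branch(branch(leaf(mk(true, empty)), leaf(mk(true, empty)), empty), leaf(T), leaf(mk(true, empty))).
Bind U := leaf(mk(true, empty)); substituting into the remaining equation gives: mk(mk(T, mk(c, R)), mk(true, L)) = mk(mk(mk(branch(c, leaf(mk(true, empty)), leaf(mk(true, empty))), empty), R), mk(true, branch(R, leaf(leaf(R)), R))).
Decompose mk/2: mk(T, mk(c, R)) = mk(mk(branch(c, leaf(mk(true, empty)), leaf(mk(true, empty))), empty), R),  mk(true, L) = mk(true, branch(R, leaf(leaf(R)), R)).
Decompose mk/2: T = mk(branch(c, leaf(mk(true, empty)), leaf(mk(true, empty))), empty),  mk(c, R) = R.
Bind T := mk(branch(c, leaf(mk(true, empty)), leaf(mk(true, empty))), empty); no other remaining equation mentions T. Substituting into the earlier binding gives V := branch(branch(leaf(mk(true, empty)), leaf(mk(true, empty)), empty), leaf(mk(branch(c, leaf(mk(true, empty)), leaf(mk(true, empty))), empty)), leaf(mk(true, empty))).
Occurs check fails: R occurs in mk(c, R); the equation R = mk(c, R) has no finite solution.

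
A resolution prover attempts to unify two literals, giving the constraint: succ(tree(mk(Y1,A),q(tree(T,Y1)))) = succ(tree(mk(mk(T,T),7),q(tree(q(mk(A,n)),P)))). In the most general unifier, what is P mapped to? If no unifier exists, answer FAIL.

Decompose succ/1: tree(mk(Y1,A),q(tree(T,Y1))) = tree(mk(mk(T,T),7),q(tree(q(mk(A,n)),P))).
Decompose tree/2: mk(Y1,A) = mk(mk(T,T),7),  q(tree(T,Y1)) = q(tree(q(mk(A,n)),P)).
Decompose mk/2: Y1 = mk(T,T),  A = 7.
Bind Y1 := mk(T,T); substituting into the one remaining equation that mentions Y1 gives: q(tree(T,mk(T,T))) = q(tree(q(mk(A,n)),P)).
Bind A := 7; substituting into the remaining equation gives: q(tree(T,mk(T,T))) = q(tree(q(mk(7,n)),P)).
Decompose q/1: tree(T,mk(T,T)) = tree(q(mk(7,n)),P).
Decompose tree/2: T = q(mk(7,n)),  mk(T,T) = P.
Bind T := q(mk(7,n)); substituting into the remaining equation gives: mk(q(mk(7,n)),q(mk(7,n))) = P. Substituting into the earlier binding gives Y1 := mk(q(mk(7,n)),q(mk(7,n))).
Bind P := mk(q(mk(7,n)),q(mk(7,n))).
MGU = { Y1 ↦ mk(q(mk(7,n)),q(mk(7,n))), A ↦ 7, T ↦ q(mk(7,n)), P ↦ mk(q(mk(7,n)),q(mk(7,n))) }, so P ↦ mk(q(mk(7,n)),q(mk(7,n))).

mk(q(mk(7,n)),q(mk(7,n)))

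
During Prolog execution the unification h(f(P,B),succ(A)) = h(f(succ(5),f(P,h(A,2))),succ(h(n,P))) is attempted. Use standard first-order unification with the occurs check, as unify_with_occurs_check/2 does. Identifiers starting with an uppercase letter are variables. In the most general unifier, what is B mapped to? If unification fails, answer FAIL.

f(succ(5),h(h(n,succ(5)),2))

Decompose h/2: f(P,B) = f(succ(5),f(P,h(A,2))),  succ(A) = succ(h(n,P)).
Decompose f/2: P = succ(5),  B = f(P,h(A,2)).
Bind P := succ(5); substituting into the remaining equations gives: B = f(succ(5),h(A,2)),  succ(A) = succ(h(n,succ(5))).
Bind B := f(succ(5),h(A,2)); no other remaining equation mentions B.
Decompose succ/1: A = h(n,succ(5)).
Bind A := h(n,succ(5)). Substituting into the earlier binding gives B := f(succ(5),h(h(n,succ(5)),2)).
MGU = { P = succ(5), B = f(succ(5),h(h(n,succ(5)),2)), A = h(n,succ(5)) }, so B = f(succ(5),h(h(n,succ(5)),2)).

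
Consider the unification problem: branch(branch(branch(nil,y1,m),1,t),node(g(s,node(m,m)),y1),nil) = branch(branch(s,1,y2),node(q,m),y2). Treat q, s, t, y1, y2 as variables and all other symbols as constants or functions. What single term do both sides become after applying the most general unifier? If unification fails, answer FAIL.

Decompose branch/3: branch(branch(nil,y1,m),1,t) = branch(s,1,y2),  node(g(s,node(m,m)),y1) = node(q,m),  nil = y2.
Decompose branch/3: branch(nil,y1,m) = s,  1 = 1,  t = y2.
Bind s := branch(nil,y1,m); substituting into the one remaining equation that mentions s gives: node(g(branch(nil,y1,m),node(m,m)),y1) = node(q,m).
Delete trivial equation 1 = 1.
Bind t := y2; no other remaining equation mentions t.
Decompose node/2: g(branch(nil,y1,m),node(m,m)) = q,  y1 = m.
Bind q := g(branch(nil,y1,m),node(m,m)); no other remaining equation mentions q.
Bind y1 := m; no other remaining equation mentions y1. Substituting into the earlier bindings gives s := branch(nil,m,m), q := g(branch(nil,m,m),node(m,m)).
Bind y2 := nil. Substituting into the earlier binding gives t := nil.
Applying the MGU to either side gives branch(branch(branch(nil,m,m),1,nil),node(g(branch(nil,m,m),node(m,m)),m),nil).

branch(branch(branch(nil,m,m),1,nil),node(g(branch(nil,m,m),node(m,m)),m),nil)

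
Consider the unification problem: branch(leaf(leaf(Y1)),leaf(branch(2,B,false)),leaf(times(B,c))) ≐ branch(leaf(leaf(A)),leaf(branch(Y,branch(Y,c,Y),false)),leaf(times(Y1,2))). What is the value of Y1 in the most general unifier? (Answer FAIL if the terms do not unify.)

FAIL

Decompose branch/3: leaf(leaf(Y1)) ≐ leaf(leaf(A)),  leaf(branch(2,B,false)) ≐ leaf(branch(Y,branch(Y,c,Y),false)),  leaf(times(B,c)) ≐ leaf(times(Y1,2)).
Decompose leaf/1: leaf(Y1) ≐ leaf(A).
Decompose leaf/1: Y1 ≐ A.
Bind Y1 := A; substituting into the one remaining equation that mentions Y1 gives: leaf(times(B,c)) ≐ leaf(times(A,2)).
Decompose leaf/1: branch(2,B,false) ≐ branch(Y,branch(Y,c,Y),false).
Decompose branch/3: 2 ≐ Y,  B ≐ branch(Y,c,Y),  false ≐ false.
Bind Y := 2; substituting into the one remaining equation that mentions Y gives: B ≐ branch(2,c,2).
Bind B := branch(2,c,2); substituting into the one remaining equation that mentions B gives: leaf(times(branch(2,c,2),c)) ≐ leaf(times(A,2)).
Delete trivial equation false ≐ false.
Decompose leaf/1: times(branch(2,c,2),c) ≐ times(A,2).
Decompose times/2: branch(2,c,2) ≐ A,  c ≐ 2.
Bind A := branch(2,c,2); no other remaining equation mentions A. Substituting into the earlier binding gives Y1 := branch(2,c,2).
Clash: constants c and 2 differ; no unifier exists.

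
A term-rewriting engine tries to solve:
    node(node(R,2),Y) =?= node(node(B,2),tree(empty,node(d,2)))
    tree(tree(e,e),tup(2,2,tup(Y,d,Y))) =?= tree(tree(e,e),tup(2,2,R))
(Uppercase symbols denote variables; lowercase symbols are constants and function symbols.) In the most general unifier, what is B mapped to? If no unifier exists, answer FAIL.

tup(tree(empty,node(d,2)),d,tree(empty,node(d,2)))

Decompose node/2: node(R,2) =?= node(B,2),  Y =?= tree(empty,node(d,2)).
Decompose node/2: R =?= B,  2 =?= 2.
Bind R := B; substituting into the one remaining equation that mentions R gives: tree(tree(e,e),tup(2,2,tup(Y,d,Y))) =?= tree(tree(e,e),tup(2,2,B)).
Delete trivial equation 2 =?= 2.
Bind Y := tree(empty,node(d,2)); substituting into the remaining equation gives: tree(tree(e,e),tup(2,2,tup(tree(empty,node(d,2)),d,tree(empty,node(d,2))))) =?= tree(tree(e,e),tup(2,2,B)).
Decompose tree/2: tree(e,e) =?= tree(e,e),  tup(2,2,tup(tree(empty,node(d,2)),d,tree(empty,node(d,2)))) =?= tup(2,2,B).
Delete trivial equation tree(e,e) =?= tree(e,e).
Decompose tup/3: 2 =?= 2,  2 =?= 2,  tup(tree(empty,node(d,2)),d,tree(empty,node(d,2))) =?= B.
Delete trivial equation 2 =?= 2.
Delete trivial equation 2 =?= 2.
Bind B := tup(tree(empty,node(d,2)),d,tree(empty,node(d,2))). Substituting into the earlier binding gives R := tup(tree(empty,node(d,2)),d,tree(empty,node(d,2))).
MGU = { R := tup(tree(empty,node(d,2)),d,tree(empty,node(d,2))), Y := tree(empty,node(d,2)), B := tup(tree(empty,node(d,2)),d,tree(empty,node(d,2))) }, so B := tup(tree(empty,node(d,2)),d,tree(empty,node(d,2))).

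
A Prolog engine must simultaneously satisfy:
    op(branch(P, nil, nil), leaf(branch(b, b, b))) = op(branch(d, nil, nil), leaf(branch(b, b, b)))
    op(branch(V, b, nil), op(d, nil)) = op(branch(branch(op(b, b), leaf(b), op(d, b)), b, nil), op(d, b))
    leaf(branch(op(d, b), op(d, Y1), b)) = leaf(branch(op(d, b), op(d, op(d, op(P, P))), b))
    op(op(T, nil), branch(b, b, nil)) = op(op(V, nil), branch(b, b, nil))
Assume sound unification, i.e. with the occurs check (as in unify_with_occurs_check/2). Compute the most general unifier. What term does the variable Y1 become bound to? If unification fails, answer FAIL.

Decompose op/2: branch(P, nil, nil) = branch(d, nil, nil),  leaf(branch(b, b, b)) = leaf(branch(b, b, b)).
Decompose branch/3: P = d,  nil = nil,  nil = nil.
Bind P := d; substituting into the one remaining equation that mentions P gives: leaf(branch(op(d, b), op(d, Y1), b)) = leaf(branch(op(d, b), op(d, op(d, op(d, d))), b)).
Delete trivial equation nil = nil.
Delete trivial equation nil = nil.
Delete trivial equation leaf(branch(b, b, b)) = leaf(branch(b, b, b)).
Decompose op/2: branch(V, b, nil) = branch(branch(op(b, b), leaf(b), op(d, b)), b, nil),  op(d, nil) = op(d, b).
Decompose branch/3: V = branch(op(b, b), leaf(b), op(d, b)),  b = b,  nil = nil.
Bind V := branch(op(b, b), leaf(b), op(d, b)); substituting into the one remaining equation that mentions V gives: op(op(T, nil), branch(b, b, nil)) = op(op(branch(op(b, b), leaf(b), op(d, b)), nil), branch(b, b, nil)).
Delete trivial equation b = b.
Delete trivial equation nil = nil.
Decompose op/2: d = d,  nil = b.
Delete trivial equation d = d.
Clash: constants nil and b differ; no unifier exists.

FAIL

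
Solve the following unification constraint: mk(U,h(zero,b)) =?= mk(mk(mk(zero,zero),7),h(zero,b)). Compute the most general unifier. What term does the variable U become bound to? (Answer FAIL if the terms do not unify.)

mk(mk(zero,zero),7)

Decompose mk/2: U =?= mk(mk(zero,zero),7),  h(zero,b) =?= h(zero,b).
Bind U := mk(mk(zero,zero),7); no other remaining equation mentions U.
Delete trivial equation h(zero,b) =?= h(zero,b).
MGU = { U := mk(mk(zero,zero),7) }, so U := mk(mk(zero,zero),7).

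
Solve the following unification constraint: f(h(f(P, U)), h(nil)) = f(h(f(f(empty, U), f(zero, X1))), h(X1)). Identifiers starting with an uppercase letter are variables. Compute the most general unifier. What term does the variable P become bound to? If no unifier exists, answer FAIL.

f(empty, f(zero, nil))

Decompose f/2: h(f(P, U)) = h(f(f(empty, U), f(zero, X1))),  h(nil) = h(X1).
Decompose h/1: f(P, U) = f(f(empty, U), f(zero, X1)).
Decompose f/2: P = f(empty, U),  U = f(zero, X1).
Bind P := f(empty, U); no other remaining equation mentions P.
Bind U := f(zero, X1); no other remaining equation mentions U. Substituting into the earlier binding gives P := f(empty, f(zero, X1)).
Decompose h/1: nil = X1.
Bind X1 := nil. Substituting into the earlier bindings gives P := f(empty, f(zero, nil)), U := f(zero, nil).
MGU = { P ↦ f(empty, f(zero, nil)), U ↦ f(zero, nil), X1 ↦ nil }, so P ↦ f(empty, f(zero, nil)).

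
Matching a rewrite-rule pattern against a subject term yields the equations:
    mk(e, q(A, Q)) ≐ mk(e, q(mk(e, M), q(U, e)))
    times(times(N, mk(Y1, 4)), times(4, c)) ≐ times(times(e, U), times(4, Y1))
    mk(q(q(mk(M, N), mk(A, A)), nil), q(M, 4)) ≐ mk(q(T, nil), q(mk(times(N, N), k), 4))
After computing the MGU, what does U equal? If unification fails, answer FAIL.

mk(c, 4)

Decompose mk/2: e ≐ e,  q(A, Q) ≐ q(mk(e, M), q(U, e)).
Delete trivial equation e ≐ e.
Decompose q/2: A ≐ mk(e, M),  Q ≐ q(U, e).
Bind A := mk(e, M); substituting into the one remaining equation that mentions A gives: mk(q(q(mk(M, N), mk(mk(e, M), mk(e, M))), nil), q(M, 4)) ≐ mk(q(T, nil), q(mk(times(N, N), k), 4)).
Bind Q := q(U, e); no other remaining equation mentions Q.
Decompose times/2: times(N, mk(Y1, 4)) ≐ times(e, U),  times(4, c) ≐ times(4, Y1).
Decompose times/2: N ≐ e,  mk(Y1, 4) ≐ U.
Bind N := e; substituting into the one remaining equation that mentions N gives: mk(q(q(mk(M, e), mk(mk(e, M), mk(e, M))), nil), q(M, 4)) ≐ mk(q(T, nil), q(mk(times(e, e), k), 4)).
Bind U := mk(Y1, 4); no other remaining equation mentions U. Substituting into the earlier binding gives Q := q(mk(Y1, 4), e).
Decompose times/2: 4 ≐ 4,  c ≐ Y1.
Delete trivial equation 4 ≐ 4.
Bind Y1 := c; no other remaining equation mentions Y1. Substituting into the earlier bindings gives Q := q(mk(c, 4), e), U := mk(c, 4).
Decompose mk/2: q(q(mk(M, e), mk(mk(e, M), mk(e, M))), nil) ≐ q(T, nil),  q(M, 4) ≐ q(mk(times(e, e), k), 4).
Decompose q/2: q(mk(M, e), mk(mk(e, M), mk(e, M))) ≐ T,  nil ≐ nil.
Bind T := q(mk(M, e), mk(mk(e, M), mk(e, M))); no other remaining equation mentions T.
Delete trivial equation nil ≐ nil.
Decompose q/2: M ≐ mk(times(e, e), k),  4 ≐ 4.
Bind M := mk(times(e, e), k); no other remaining equation mentions M. Substituting into the earlier bindings gives A := mk(e, mk(times(e, e), k)), T := q(mk(mk(times(e, e), k), e), mk(mk(e, mk(times(e, e), k)), mk(e, mk(times(e, e), k)))).
Delete trivial equation 4 ≐ 4.
MGU = { A ↦ mk(e, mk(times(e, e), k)), Q ↦ q(mk(c, 4), e), N ↦ e, U ↦ mk(c, 4), Y1 ↦ c, T ↦ q(mk(mk(times(e, e), k), e), mk(mk(e, mk(times(e, e), k)), mk(e, mk(times(e, e), k)))), M ↦ mk(times(e, e), k) }, so U ↦ mk(c, 4).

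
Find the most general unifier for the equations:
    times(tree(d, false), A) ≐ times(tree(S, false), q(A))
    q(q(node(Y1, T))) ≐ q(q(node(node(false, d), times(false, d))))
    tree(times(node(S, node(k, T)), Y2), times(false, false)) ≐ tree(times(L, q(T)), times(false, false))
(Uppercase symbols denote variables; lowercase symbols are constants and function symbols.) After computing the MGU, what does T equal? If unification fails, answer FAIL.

Decompose times/2: tree(d, false) ≐ tree(S, false),  A ≐ q(A).
Decompose tree/2: d ≐ S,  false ≐ false.
Bind S := d; substituting into the one remaining equation that mentions S gives: tree(times(node(d, node(k, T)), Y2), times(false, false)) ≐ tree(times(L, q(T)), times(false, false)).
Delete trivial equation false ≐ false.
Occurs check fails: A occurs in q(A); the equation A ≐ q(A) has no finite solution.

FAIL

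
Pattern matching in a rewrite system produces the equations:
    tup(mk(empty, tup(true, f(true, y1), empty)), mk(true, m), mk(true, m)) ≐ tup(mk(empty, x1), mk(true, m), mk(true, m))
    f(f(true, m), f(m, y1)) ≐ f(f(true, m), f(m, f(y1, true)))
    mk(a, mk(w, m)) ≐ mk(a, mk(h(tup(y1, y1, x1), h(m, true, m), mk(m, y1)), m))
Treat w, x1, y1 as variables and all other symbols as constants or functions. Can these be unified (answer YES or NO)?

NO

Decompose tup/3: mk(empty, tup(true, f(true, y1), empty)) ≐ mk(empty, x1),  mk(true, m) ≐ mk(true, m),  mk(true, m) ≐ mk(true, m).
Decompose mk/2: empty ≐ empty,  tup(true, f(true, y1), empty) ≐ x1.
Delete trivial equation empty ≐ empty.
Bind x1 := tup(true, f(true, y1), empty); substituting into the one remaining equation that mentions x1 gives: mk(a, mk(w, m)) ≐ mk(a, mk(h(tup(y1, y1, tup(true, f(true, y1), empty)), h(m, true, m), mk(m, y1)), m)).
Delete trivial equation mk(true, m) ≐ mk(true, m).
Delete trivial equation mk(true, m) ≐ mk(true, m).
Decompose f/2: f(true, m) ≐ f(true, m),  f(m, y1) ≐ f(m, f(y1, true)).
Delete trivial equation f(true, m) ≐ f(true, m).
Decompose f/2: m ≐ m,  y1 ≐ f(y1, true).
Delete trivial equation m ≐ m.
Occurs check fails: y1 occurs in f(y1, true); the equation y1 ≐ f(y1, true) has no finite solution.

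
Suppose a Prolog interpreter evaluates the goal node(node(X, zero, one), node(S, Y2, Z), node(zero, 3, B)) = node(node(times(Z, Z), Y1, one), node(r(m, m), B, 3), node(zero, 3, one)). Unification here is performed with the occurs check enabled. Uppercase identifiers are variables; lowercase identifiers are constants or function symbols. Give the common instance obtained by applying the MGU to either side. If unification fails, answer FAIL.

Decompose node/3: node(X, zero, one) = node(times(Z, Z), Y1, one),  node(S, Y2, Z) = node(r(m, m), B, 3),  node(zero, 3, B) = node(zero, 3, one).
Decompose node/3: X = times(Z, Z),  zero = Y1,  one = one.
Bind X := times(Z, Z); no other remaining equation mentions X.
Bind Y1 := zero; no other remaining equation mentions Y1.
Delete trivial equation one = one.
Decompose node/3: S = r(m, m),  Y2 = B,  Z = 3.
Bind S := r(m, m); no other remaining equation mentions S.
Bind Y2 := B; no other remaining equation mentions Y2.
Bind Z := 3; no other remaining equation mentions Z. Substituting into the earlier binding gives X := times(3, 3).
Decompose node/3: zero = zero,  3 = 3,  B = one.
Delete trivial equation zero = zero.
Delete trivial equation 3 = 3.
Bind B := one. Substituting into the earlier binding gives Y2 := one.
Applying the MGU to either side gives node(node(times(3, 3), zero, one), node(r(m, m), one, 3), node(zero, 3, one)).

node(node(times(3, 3), zero, one), node(r(m, m), one, 3), node(zero, 3, one))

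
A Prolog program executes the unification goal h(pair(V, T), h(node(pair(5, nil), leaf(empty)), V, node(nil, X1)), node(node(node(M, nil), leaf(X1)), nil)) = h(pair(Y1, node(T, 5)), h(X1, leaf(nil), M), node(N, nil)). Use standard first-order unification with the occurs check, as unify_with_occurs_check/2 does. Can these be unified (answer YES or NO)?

NO

Decompose h/3: pair(V, T) = pair(Y1, node(T, 5)),  h(node(pair(5, nil), leaf(empty)), V, node(nil, X1)) = h(X1, leaf(nil), M),  node(node(node(M, nil), leaf(X1)), nil) = node(N, nil).
Decompose pair/2: V = Y1,  T = node(T, 5).
Bind V := Y1; substituting into the one remaining equation that mentions V gives: h(node(pair(5, nil), leaf(empty)), Y1, node(nil, X1)) = h(X1, leaf(nil), M).
Occurs check fails: T occurs in node(T, 5); the equation T = node(T, 5) has no finite solution.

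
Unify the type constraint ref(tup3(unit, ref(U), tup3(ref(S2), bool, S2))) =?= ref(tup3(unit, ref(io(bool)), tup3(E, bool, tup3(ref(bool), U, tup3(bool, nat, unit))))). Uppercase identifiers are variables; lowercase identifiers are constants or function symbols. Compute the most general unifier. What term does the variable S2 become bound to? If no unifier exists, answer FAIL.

tup3(ref(bool), io(bool), tup3(bool, nat, unit))

Decompose ref/1: tup3(unit, ref(U), tup3(ref(S2), bool, S2)) =?= tup3(unit, ref(io(bool)), tup3(E, bool, tup3(ref(bool), U, tup3(bool, nat, unit)))).
Decompose tup3/3: unit =?= unit,  ref(U) =?= ref(io(bool)),  tup3(ref(S2), bool, S2) =?= tup3(E, bool, tup3(ref(bool), U, tup3(bool, nat, unit))).
Delete trivial equation unit =?= unit.
Decompose ref/1: U =?= io(bool).
Bind U := io(bool); substituting into the remaining equation gives: tup3(ref(S2), bool, S2) =?= tup3(E, bool, tup3(ref(bool), io(bool), tup3(bool, nat, unit))).
Decompose tup3/3: ref(S2) =?= E,  bool =?= bool,  S2 =?= tup3(ref(bool), io(bool), tup3(bool, nat, unit)).
Bind E := ref(S2); no other remaining equation mentions E.
Delete trivial equation bool =?= bool.
Bind S2 := tup3(ref(bool), io(bool), tup3(bool, nat, unit)). Substituting into the earlier binding gives E := ref(tup3(ref(bool), io(bool), tup3(bool, nat, unit))).
MGU = { U -> io(bool), E -> ref(tup3(ref(bool), io(bool), tup3(bool, nat, unit))), S2 -> tup3(ref(bool), io(bool), tup3(bool, nat, unit)) }, so S2 -> tup3(ref(bool), io(bool), tup3(bool, nat, unit)).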